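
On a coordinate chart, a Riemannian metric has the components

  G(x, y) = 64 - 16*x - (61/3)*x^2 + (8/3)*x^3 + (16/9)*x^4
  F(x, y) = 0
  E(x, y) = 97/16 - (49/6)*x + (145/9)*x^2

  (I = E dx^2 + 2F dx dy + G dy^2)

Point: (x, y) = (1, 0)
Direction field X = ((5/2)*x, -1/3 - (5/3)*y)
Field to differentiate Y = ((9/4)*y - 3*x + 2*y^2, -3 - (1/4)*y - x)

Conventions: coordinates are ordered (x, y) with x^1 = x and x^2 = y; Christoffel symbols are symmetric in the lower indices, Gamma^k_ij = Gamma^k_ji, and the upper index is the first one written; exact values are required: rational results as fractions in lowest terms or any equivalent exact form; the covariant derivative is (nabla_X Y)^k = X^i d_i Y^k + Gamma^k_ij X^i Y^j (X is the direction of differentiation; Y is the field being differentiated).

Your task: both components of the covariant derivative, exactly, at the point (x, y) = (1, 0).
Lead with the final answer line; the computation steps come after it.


Answer: (nabla_X Y)^x = -307691/24204, (nabla_X Y)^y = 695/204

E = 2017/144, F = 0, G = 289/9 at the point
E_x = 433/18, E_y = 0, F_x = 0, F_y = 0, G_x = -374/9, G_y = 0
EG - F^2 = 582913/1296;  g^inv = (1296/582913) * [[289/9, 0], [0, 2017/144]]
first-kind symbols [ij,l] = (1/2)(d_i g_jl + d_j g_il - d_l g_ij): [xx,x] = E_x/2 = 433/36, [xx,y] = F_x - E_y/2 = 0, [xy,x] = E_y/2 = 0, [xy,y] = G_x/2 = -187/9, [yy,x] = F_y - G_x/2 = 187/9, [yy,y] = G_y/2 = 0
Gamma^x_ij = (G*[ij,x] - F*[ij,y])/(EG - F^2), Gamma^y_ij = (E*[ij,y] - F*[ij,x])/(EG - F^2)
Gamma_xxx = 1732/2017, Gamma_xxy = 0, Gamma_xyy = 2992/2017, Gamma_yxx = 0, Gamma_yxy = -11/17, Gamma_yyy = 0
X = (5/2, -1/3), Y = (-3, -4) at the point


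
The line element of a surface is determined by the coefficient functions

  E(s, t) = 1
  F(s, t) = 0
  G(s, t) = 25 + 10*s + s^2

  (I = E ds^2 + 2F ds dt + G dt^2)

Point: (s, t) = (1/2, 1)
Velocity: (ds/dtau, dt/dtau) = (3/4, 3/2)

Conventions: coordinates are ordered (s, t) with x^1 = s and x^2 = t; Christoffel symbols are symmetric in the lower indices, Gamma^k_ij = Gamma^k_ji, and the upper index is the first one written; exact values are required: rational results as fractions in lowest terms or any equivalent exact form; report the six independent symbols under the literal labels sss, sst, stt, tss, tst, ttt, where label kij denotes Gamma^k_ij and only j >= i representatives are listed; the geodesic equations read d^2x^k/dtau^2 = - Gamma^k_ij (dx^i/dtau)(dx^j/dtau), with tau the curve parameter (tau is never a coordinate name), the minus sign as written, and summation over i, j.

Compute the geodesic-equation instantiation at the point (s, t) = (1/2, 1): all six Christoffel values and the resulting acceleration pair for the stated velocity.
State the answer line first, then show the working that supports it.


Answer: Gamma_sss = 0, Gamma_sst = 0, Gamma_stt = -11/2, Gamma_tss = 0, Gamma_tst = 2/11, Gamma_ttt = 0; accelerations (d^2s/dtau^2, d^2t/dtau^2) = (99/8, -9/22)

E = 1, F = 0, G = 121/4 at the point
E_s = 0, E_t = 0, F_s = 0, F_t = 0, G_s = 11, G_t = 0
EG - F^2 = 121/4;  g^inv = (4/121) * [[121/4, 0], [0, 1]]
first-kind symbols [ij,l] = (1/2)(d_i g_jl + d_j g_il - d_l g_ij): [ss,s] = E_s/2 = 0, [ss,t] = F_s - E_t/2 = 0, [st,s] = E_t/2 = 0, [st,t] = G_s/2 = 11/2, [tt,s] = F_t - G_s/2 = -11/2, [tt,t] = G_t/2 = 0
Gamma^s_ij = (G*[ij,s] - F*[ij,t])/(EG - F^2), Gamma^t_ij = (E*[ij,t] - F*[ij,s])/(EG - F^2)
Gamma_sss = 0, Gamma_sst = 0, Gamma_stt = -11/2, Gamma_tss = 0, Gamma_tst = 2/11, Gamma_ttt = 0
d^2s/dtau^2 = -(Gamma_sss*(3/4)^2 + 2*Gamma_sst*(3/4)*(3/2) + Gamma_stt*(3/2)^2) = 99/8
d^2t/dtau^2 = -(Gamma_tss*(3/4)^2 + 2*Gamma_tst*(3/4)*(3/2) + Gamma_ttt*(3/2)^2) = -9/22


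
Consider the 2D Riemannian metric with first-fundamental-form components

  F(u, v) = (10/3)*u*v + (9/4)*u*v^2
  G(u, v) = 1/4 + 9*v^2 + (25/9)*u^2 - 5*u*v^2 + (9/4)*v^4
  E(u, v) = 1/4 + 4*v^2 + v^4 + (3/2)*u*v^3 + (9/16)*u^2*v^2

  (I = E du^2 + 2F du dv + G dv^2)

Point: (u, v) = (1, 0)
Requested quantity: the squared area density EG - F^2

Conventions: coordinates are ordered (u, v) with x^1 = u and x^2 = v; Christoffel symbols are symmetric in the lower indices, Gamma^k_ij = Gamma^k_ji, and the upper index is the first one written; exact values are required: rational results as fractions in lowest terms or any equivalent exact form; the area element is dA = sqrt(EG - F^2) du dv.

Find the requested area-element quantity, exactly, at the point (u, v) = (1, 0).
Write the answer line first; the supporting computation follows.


Answer: EG - F^2 = 109/144

E = 1/4, F = 0, G = 109/36; EG - F^2 = 109/144


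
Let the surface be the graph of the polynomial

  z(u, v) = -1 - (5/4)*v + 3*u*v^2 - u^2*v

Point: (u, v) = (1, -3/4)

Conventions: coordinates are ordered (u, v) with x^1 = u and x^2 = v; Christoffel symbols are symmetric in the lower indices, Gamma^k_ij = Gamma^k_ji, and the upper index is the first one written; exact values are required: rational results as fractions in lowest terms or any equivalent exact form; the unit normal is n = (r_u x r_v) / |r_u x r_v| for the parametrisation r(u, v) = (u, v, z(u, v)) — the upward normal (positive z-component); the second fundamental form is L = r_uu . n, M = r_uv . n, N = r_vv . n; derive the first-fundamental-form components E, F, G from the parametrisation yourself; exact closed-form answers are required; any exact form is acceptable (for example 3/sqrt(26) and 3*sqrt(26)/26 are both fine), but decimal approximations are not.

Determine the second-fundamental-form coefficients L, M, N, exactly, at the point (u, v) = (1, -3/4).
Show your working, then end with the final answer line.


z_u = 51/16, z_v = -27/4, z_uu = 3/2, z_uv = -13/2, z_vv = 6
E = 2857/256, F = -1377/64, G = 745/16; answer radicand W^2 = 14521/256
unnormalised second-form numerators: l = 3/2, m = -13/2, n = 6; L = l/sqrt(14521/256), and similarly M = m/sqrt(W^2), N = n/sqrt(W^2)

Answer: L = 24*sqrt(14521)/14521, M = -8*sqrt(14521)/1117, N = 96*sqrt(14521)/14521


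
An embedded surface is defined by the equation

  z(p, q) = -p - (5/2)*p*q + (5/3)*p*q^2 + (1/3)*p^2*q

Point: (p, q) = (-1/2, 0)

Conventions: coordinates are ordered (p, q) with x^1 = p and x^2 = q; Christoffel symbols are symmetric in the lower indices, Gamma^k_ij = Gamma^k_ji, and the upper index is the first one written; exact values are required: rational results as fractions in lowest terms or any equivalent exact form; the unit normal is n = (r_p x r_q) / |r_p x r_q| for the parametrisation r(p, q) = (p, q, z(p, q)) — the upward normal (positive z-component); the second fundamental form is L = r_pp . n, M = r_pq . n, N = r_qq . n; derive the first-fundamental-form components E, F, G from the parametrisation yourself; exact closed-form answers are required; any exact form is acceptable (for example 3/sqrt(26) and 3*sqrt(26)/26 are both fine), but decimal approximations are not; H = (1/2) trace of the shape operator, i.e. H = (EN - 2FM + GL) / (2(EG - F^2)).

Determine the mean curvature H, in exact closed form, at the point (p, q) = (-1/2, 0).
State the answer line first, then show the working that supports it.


Answer: H = -147*sqrt(34)/1156

z_p = -1, z_q = 4/3, z_pp = 0, z_pq = -17/6, z_qq = -5/3
E = 2, F = -4/3, G = 25/9; answer radicand W^2 = 34/9
unnormalised second-form numerators: l = 0, m = -17/6, n = -5/3; L = l/sqrt(34/9), and similarly M = m/sqrt(W^2), N = n/sqrt(W^2)
H = (E*n - 2*F*m + G*l) / (2*(EG - F^2)*sqrt(W^2)); E*n - 2*F*m + G*l = -98/9, EG - F^2 = 34/9, so H = (-49/34)/sqrt(34/9)


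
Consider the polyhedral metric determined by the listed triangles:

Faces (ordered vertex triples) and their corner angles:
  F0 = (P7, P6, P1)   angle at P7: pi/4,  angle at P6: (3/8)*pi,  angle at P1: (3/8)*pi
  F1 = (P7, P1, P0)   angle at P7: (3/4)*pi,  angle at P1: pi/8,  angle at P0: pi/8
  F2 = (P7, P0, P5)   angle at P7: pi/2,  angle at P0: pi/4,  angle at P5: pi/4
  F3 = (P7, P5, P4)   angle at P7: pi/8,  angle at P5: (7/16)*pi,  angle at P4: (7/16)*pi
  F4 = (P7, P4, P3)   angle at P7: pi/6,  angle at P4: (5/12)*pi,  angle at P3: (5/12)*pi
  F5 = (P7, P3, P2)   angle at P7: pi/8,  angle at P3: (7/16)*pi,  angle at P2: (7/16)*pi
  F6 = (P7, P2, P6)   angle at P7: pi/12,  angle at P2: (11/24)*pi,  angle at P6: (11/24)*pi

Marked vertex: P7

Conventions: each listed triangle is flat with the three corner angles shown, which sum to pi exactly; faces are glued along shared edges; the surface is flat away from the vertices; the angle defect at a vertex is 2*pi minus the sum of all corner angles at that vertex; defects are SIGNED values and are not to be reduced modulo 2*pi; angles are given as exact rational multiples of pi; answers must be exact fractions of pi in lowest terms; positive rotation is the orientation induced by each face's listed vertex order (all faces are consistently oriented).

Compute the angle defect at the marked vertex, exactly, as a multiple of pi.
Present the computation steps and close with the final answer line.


Sum of corner angles at P7: 2*pi
defect = 2*pi - 2*pi

Answer: defect(P7) = 0


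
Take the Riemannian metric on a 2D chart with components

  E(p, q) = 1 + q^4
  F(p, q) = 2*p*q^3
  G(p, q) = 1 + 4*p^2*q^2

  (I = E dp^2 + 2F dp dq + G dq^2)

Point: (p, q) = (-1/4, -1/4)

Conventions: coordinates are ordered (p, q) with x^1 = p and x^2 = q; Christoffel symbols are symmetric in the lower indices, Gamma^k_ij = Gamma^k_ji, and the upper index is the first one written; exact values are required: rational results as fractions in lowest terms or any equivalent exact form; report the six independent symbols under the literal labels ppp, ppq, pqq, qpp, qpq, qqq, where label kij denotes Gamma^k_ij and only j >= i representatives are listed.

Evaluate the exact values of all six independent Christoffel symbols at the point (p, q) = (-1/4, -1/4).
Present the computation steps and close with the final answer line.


E = 257/256, F = 1/128, G = 65/64 at the point
E_p = 0, E_q = -1/16, F_p = -1/32, F_q = -3/32, G_p = -1/8, G_q = -1/8
EG - F^2 = 261/256;  g^inv = (256/261) * [[65/64, -1/128], [-1/128, 257/256]]
first-kind symbols [ij,l] = (1/2)(d_i g_jl + d_j g_il - d_l g_ij): [pp,p] = E_p/2 = 0, [pp,q] = F_p - E_q/2 = 0, [pq,p] = E_q/2 = -1/32, [pq,q] = G_p/2 = -1/16, [qq,p] = F_q - G_p/2 = -1/32, [qq,q] = G_q/2 = -1/16
Gamma^p_ij = (G*[ij,p] - F*[ij,q])/(EG - F^2), Gamma^q_ij = (E*[ij,q] - F*[ij,p])/(EG - F^2)

Answer: Gamma_ppp = 0, Gamma_ppq = -8/261, Gamma_pqq = -8/261, Gamma_qpp = 0, Gamma_qpq = -16/261, Gamma_qqq = -16/261


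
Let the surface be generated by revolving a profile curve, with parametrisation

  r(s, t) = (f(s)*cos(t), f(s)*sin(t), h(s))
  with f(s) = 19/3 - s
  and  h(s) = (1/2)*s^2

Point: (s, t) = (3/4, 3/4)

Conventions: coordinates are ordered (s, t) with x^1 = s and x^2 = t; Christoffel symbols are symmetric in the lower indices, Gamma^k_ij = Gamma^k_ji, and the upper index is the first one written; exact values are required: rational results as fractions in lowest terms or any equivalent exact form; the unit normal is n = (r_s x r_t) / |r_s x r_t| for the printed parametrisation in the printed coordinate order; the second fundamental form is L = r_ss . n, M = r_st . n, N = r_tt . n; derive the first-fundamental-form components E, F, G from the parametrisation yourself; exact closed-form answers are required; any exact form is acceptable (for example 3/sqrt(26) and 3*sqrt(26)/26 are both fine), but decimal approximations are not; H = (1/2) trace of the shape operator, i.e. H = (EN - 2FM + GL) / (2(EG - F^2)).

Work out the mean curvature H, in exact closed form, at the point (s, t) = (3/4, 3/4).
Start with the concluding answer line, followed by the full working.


Answer: H = -1694/8375

f = 67/12, f' = -1, f'' = 0, h' = 3/4, h'' = 1
E = 25/16, F = 0, G = 4489/144; answer radicand W^2 = 25/16
unnormalised second-form numerators: l = -1, m = 0, n = 67/16; L = l/sqrt(25/16), and similarly M = m/sqrt(W^2), N = n/sqrt(W^2)
H = (E*n - 2*F*m + G*l) / (2*(EG - F^2)*sqrt(W^2)); E*n - 2*F*m + G*l = -56749/2304, EG - F^2 = 112225/2304, so H = (-847/3350)/sqrt(25/16)


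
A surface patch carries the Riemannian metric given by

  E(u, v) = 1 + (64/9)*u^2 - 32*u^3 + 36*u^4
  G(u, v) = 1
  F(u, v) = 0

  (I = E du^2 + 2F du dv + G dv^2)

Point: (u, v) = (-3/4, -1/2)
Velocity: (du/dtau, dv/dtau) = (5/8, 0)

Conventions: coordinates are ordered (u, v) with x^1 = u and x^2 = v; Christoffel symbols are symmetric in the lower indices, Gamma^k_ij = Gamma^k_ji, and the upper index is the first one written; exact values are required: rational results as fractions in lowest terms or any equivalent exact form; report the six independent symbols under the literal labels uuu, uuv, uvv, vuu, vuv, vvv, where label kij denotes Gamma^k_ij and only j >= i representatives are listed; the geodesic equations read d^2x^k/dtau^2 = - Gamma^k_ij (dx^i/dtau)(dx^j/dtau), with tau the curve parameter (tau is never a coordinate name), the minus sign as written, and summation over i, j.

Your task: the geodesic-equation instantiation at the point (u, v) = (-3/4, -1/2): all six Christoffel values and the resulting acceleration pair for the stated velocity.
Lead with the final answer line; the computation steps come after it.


Answer: Gamma_uuu = -12040/5739, Gamma_uuv = 0, Gamma_uvv = 0, Gamma_vuu = 0, Gamma_vuv = 0, Gamma_vvv = 0; accelerations (d^2u/dtau^2, d^2v/dtau^2) = (37625/45912, 0)

E = 1913/64, F = 0, G = 1 at the point
E_u = -1505/12, E_v = 0, F_u = 0, F_v = 0, G_u = 0, G_v = 0
EG - F^2 = 1913/64;  g^inv = (64/1913) * [[1, 0], [0, 1913/64]]
first-kind symbols [ij,l] = (1/2)(d_i g_jl + d_j g_il - d_l g_ij): [uu,u] = E_u/2 = -1505/24, [uu,v] = F_u - E_v/2 = 0, [uv,u] = E_v/2 = 0, [uv,v] = G_u/2 = 0, [vv,u] = F_v - G_u/2 = 0, [vv,v] = G_v/2 = 0
Gamma^u_ij = (G*[ij,u] - F*[ij,v])/(EG - F^2), Gamma^v_ij = (E*[ij,v] - F*[ij,u])/(EG - F^2)
Gamma_uuu = -12040/5739, Gamma_uuv = 0, Gamma_uvv = 0, Gamma_vuu = 0, Gamma_vuv = 0, Gamma_vvv = 0
d^2u/dtau^2 = -(Gamma_uuu*(5/8)^2 + 2*Gamma_uuv*(5/8)*(0) + Gamma_uvv*(0)^2) = 37625/45912
d^2v/dtau^2 = -(Gamma_vuu*(5/8)^2 + 2*Gamma_vuv*(5/8)*(0) + Gamma_vvv*(0)^2) = 0


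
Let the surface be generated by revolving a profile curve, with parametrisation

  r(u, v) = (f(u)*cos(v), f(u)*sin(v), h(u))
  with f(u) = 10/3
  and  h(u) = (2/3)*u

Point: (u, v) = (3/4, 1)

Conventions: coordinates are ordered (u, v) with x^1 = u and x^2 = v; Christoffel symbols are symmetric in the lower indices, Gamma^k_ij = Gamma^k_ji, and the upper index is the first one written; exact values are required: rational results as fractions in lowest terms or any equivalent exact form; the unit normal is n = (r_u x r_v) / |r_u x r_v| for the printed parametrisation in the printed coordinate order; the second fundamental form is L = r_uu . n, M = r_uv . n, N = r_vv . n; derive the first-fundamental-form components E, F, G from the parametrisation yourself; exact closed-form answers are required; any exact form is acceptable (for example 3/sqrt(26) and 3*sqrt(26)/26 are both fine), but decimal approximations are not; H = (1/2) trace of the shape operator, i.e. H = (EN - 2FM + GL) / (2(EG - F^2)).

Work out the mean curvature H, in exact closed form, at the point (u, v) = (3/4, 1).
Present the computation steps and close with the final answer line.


f = 10/3, f' = 0, f'' = 0, h' = 2/3, h'' = 0
E = 4/9, F = 0, G = 100/9; answer radicand W^2 = 4/9
unnormalised second-form numerators: l = 0, m = 0, n = 20/9; L = l/sqrt(4/9), and similarly M = m/sqrt(W^2), N = n/sqrt(W^2)
H = (E*n - 2*F*m + G*l) / (2*(EG - F^2)*sqrt(W^2)); E*n - 2*F*m + G*l = 80/81, EG - F^2 = 400/81, so H = (1/10)/sqrt(4/9)

Answer: H = 3/20


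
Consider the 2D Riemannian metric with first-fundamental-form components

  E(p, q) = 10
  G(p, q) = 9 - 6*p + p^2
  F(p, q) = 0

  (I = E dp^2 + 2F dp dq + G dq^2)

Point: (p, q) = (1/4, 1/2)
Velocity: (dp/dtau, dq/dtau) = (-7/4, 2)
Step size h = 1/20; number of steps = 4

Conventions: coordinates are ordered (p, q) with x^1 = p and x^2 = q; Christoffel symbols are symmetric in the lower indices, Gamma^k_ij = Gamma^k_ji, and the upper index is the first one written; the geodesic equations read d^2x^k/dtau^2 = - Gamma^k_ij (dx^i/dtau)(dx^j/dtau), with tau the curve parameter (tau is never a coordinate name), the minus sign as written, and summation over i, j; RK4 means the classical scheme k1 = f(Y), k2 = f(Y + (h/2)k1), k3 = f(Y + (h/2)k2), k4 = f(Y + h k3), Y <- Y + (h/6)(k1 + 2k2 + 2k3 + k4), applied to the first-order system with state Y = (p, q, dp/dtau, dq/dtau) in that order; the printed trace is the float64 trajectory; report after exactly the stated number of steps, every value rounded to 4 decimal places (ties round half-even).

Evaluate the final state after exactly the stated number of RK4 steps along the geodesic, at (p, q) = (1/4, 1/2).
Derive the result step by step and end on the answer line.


f(Y) = (dp/dtau, dq/dtau, -Gamma^p_ij Y'^i Y'^j, -Gamma^q_ij Y'^i Y'^j) with the Gammas evaluated at the stage position; h = 0.050000; intermediate values shown to 6 dp
step 0: p = 0.2500, q = 0.5000, dp/dtau = -1.7500, dq/dtau = 2.0000
step 1:
  k1: at (p, q) = (0.250000, 0.500000), (dp/dtau, dq/dtau) = (-1.750000, 2.000000); Gamma_ppp = 0.000000, Gamma_ppq = 0.000000, Gamma_pqq = 0.275000, Gamma_qpp = 0.000000, Gamma_qpq = -0.363636, Gamma_qqq = 0.000000; k1 = (-1.750000, 2.000000, -1.100000, -2.545455)
  k2: at (p, q) = (0.206250, 0.550000), (dp/dtau, dq/dtau) = (-1.777500, 1.936364); Gamma_ppp = 0.000000, Gamma_ppq = 0.000000, Gamma_pqq = 0.279375, Gamma_qpp = 0.000000, Gamma_qpq = -0.357942, Gamma_qqq = 0.000000; k2 = (-1.777500, 1.936364, -1.047518, -2.463990)
  k3: at (p, q) = (0.205562, 0.548409), (dp/dtau, dq/dtau) = (-1.776188, 1.938400); Gamma_ppp = 0.000000, Gamma_ppq = 0.000000, Gamma_pqq = 0.279444, Gamma_qpp = 0.000000, Gamma_qpq = -0.357854, Gamma_qqq = 0.000000; k3 = (-1.776188, 1.938400, -1.049981, -2.464155)
  k4: at (p, q) = (0.161191, 0.596920), (dp/dtau, dq/dtau) = (-1.802499, 1.876792); Gamma_ppp = 0.000000, Gamma_ppq = 0.000000, Gamma_pqq = 0.283881, Gamma_qpp = 0.000000, Gamma_qpq = -0.352260, Gamma_qqq = 0.000000; k4 = (-1.802499, 1.876792, -0.999928, -2.383335)
  Y <- Y + (h/6)(k1 + 2k2 + 2k3 + k4): p = 0.1612, q = 0.5969, dp/dtau = -1.8025, dq/dtau = 1.8768
step 2:
  k1: at (p, q) = (0.161168, 0.596886), (dp/dtau, dq/dtau) = (-1.802458, 1.876791); Gamma_ppp = 0.000000, Gamma_ppq = 0.000000, Gamma_pqq = 0.283883, Gamma_qpp = 0.000000, Gamma_qpq = -0.352258, Gamma_qqq = 0.000000; k1 = (-1.802458, 1.876791, -0.999935, -2.383259)
  k2: at (p, q) = (0.116106, 0.643806), (dp/dtau, dq/dtau) = (-1.827456, 1.817210); Gamma_ppp = 0.000000, Gamma_ppq = 0.000000, Gamma_pqq = 0.288389, Gamma_qpp = 0.000000, Gamma_qpq = -0.346753, Gamma_qqq = 0.000000; k2 = (-1.827456, 1.817210, -0.952334, -2.303046)
  k3: at (p, q) = (0.115481, 0.642316), (dp/dtau, dq/dtau) = (-1.826266, 1.819215); Gamma_ppp = 0.000000, Gamma_ppq = 0.000000, Gamma_pqq = 0.288452, Gamma_qpp = 0.000000, Gamma_qpq = -0.346678, Gamma_qqq = 0.000000; k3 = (-1.826266, 1.819215, -0.954644, -2.303587)
  k4: at (p, q) = (0.069854, 0.687847), (dp/dtau, dq/dtau) = (-1.850190, 1.761612); Gamma_ppp = 0.000000, Gamma_ppq = 0.000000, Gamma_pqq = 0.293015, Gamma_qpp = 0.000000, Gamma_qpq = -0.341280, Gamma_qqq = 0.000000; k4 = (-1.850190, 1.761612, -0.909305, -2.224679)
  Y <- Y + (h/6)(k1 + 2k2 + 2k3 + k4): p = 0.0698, q = 0.6878, dp/dtau = -1.8502, dq/dtau = 1.7616
step 3:
  k1: at (p, q) = (0.069834, 0.687813), (dp/dtau, dq/dtau) = (-1.850151, 1.761614); Gamma_ppp = 0.000000, Gamma_ppq = 0.000000, Gamma_pqq = 0.293017, Gamma_qpp = 0.000000, Gamma_qpq = -0.341278, Gamma_qqq = 0.000000; k1 = (-1.850151, 1.761614, -0.909314, -2.224619)
  k2: at (p, q) = (0.023580, 0.731853), (dp/dtau, dq/dtau) = (-1.872884, 1.705999); Gamma_ppp = 0.000000, Gamma_ppq = 0.000000, Gamma_pqq = 0.297642, Gamma_qpp = 0.000000, Gamma_qpq = -0.335974, Gamma_qqq = 0.000000; k2 = (-1.872884, 1.705999, -0.866267, -2.146967)
  k3: at (p, q) = (0.023012, 0.730463), (dp/dtau, dq/dtau) = (-1.871808, 1.707940); Gamma_ppp = 0.000000, Gamma_ppq = 0.000000, Gamma_pqq = 0.297699, Gamma_qpp = 0.000000, Gamma_qpq = -0.335910, Gamma_qqq = 0.000000; k3 = (-1.871808, 1.707940, -0.868405, -2.147765)
  k4: at (p, q) = (-0.023757, 0.773210), (dp/dtau, dq/dtau) = (-1.893571, 1.654226); Gamma_ppp = 0.000000, Gamma_ppq = 0.000000, Gamma_pqq = 0.302376, Gamma_qpp = 0.000000, Gamma_qpq = -0.330714, Gamma_qqq = 0.000000; k4 = (-1.893571, 1.654226, -0.827440, -2.071856)
  Y <- Y + (h/6)(k1 + 2k2 + 2k3 + k4): p = -0.0238, q = 0.7732, dp/dtau = -1.8935, dq/dtau = 1.6542
step 4:
  k1: at (p, q) = (-0.023776, 0.773177), (dp/dtau, dq/dtau) = (-1.893535, 1.654231); Gamma_ppp = 0.000000, Gamma_ppq = 0.000000, Gamma_pqq = 0.302378, Gamma_qpp = 0.000000, Gamma_qpq = -0.330712, Gamma_qqq = 0.000000; k1 = (-1.893535, 1.654231, -0.827451, -2.071811)
  k2: at (p, q) = (-0.071114, 0.814533), (dp/dtau, dq/dtau) = (-1.914221, 1.602436); Gamma_ppp = 0.000000, Gamma_ppq = 0.000000, Gamma_pqq = 0.307111, Gamma_qpp = 0.000000, Gamma_qpq = -0.325615, Gamma_qqq = 0.000000; k2 = (-1.914221, 1.602436, -0.788601, -1.997593)
  k3: at (p, q) = (-0.071631, 0.813238), (dp/dtau, dq/dtau) = (-1.913250, 1.604292); Gamma_ppp = 0.000000, Gamma_ppq = 0.000000, Gamma_pqq = 0.307163, Gamma_qpp = 0.000000, Gamma_qpq = -0.325560, Gamma_qqq = 0.000000; k3 = (-1.913250, 1.604292, -0.790562, -1.998555)
  k4: at (p, q) = (-0.119438, 0.853392), (dp/dtau, dq/dtau) = (-1.933063, 1.554304); Gamma_ppp = 0.000000, Gamma_ppq = 0.000000, Gamma_pqq = 0.311944, Gamma_qpp = 0.000000, Gamma_qpq = -0.320571, Gamma_qqq = 0.000000; k4 = (-1.933063, 1.554304, -0.753613, -1.926352)
  Y <- Y + (h/6)(k1 + 2k2 + 2k3 + k4): p = -0.1195, q = 0.8534, dp/dtau = -1.9330, dq/dtau = 1.5543

Answer: p = -0.1195, q = 0.8534, dp/dtau = -1.9330, dq/dtau = 1.5543


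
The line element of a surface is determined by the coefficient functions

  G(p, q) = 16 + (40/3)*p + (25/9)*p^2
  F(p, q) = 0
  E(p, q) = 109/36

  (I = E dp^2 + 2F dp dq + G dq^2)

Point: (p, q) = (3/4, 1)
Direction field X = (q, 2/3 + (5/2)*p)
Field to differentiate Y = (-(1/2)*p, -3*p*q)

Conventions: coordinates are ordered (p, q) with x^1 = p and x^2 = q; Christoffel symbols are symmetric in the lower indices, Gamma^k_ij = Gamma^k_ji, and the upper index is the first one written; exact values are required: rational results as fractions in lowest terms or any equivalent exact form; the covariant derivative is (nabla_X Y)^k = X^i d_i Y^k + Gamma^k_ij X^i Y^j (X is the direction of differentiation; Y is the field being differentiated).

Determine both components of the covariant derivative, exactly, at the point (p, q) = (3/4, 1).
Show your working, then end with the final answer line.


E = 109/36, F = 0, G = 441/16 at the point
E_p = 0, E_q = 0, F_p = 0, F_q = 0, G_p = 35/2, G_q = 0
EG - F^2 = 5341/64;  g^inv = (64/5341) * [[441/16, 0], [0, 109/36]]
first-kind symbols [ij,l] = (1/2)(d_i g_jl + d_j g_il - d_l g_ij): [pp,p] = E_p/2 = 0, [pp,q] = F_p - E_q/2 = 0, [pq,p] = E_q/2 = 0, [pq,q] = G_p/2 = 35/4, [qq,p] = F_q - G_p/2 = -35/4, [qq,q] = G_q/2 = 0
Gamma^p_ij = (G*[ij,p] - F*[ij,q])/(EG - F^2), Gamma^q_ij = (E*[ij,q] - F*[ij,p])/(EG - F^2)
Gamma_ppp = 0, Gamma_ppq = 0, Gamma_pqq = -315/109, Gamma_qpp = 0, Gamma_qpq = 20/63, Gamma_qqq = 0
X = (1, 61/24), Y = (-3/8, -9/4) at the point

Answer: (nabla_X Y)^p = 55901/3488, (nabla_X Y)^q = -19627/2016


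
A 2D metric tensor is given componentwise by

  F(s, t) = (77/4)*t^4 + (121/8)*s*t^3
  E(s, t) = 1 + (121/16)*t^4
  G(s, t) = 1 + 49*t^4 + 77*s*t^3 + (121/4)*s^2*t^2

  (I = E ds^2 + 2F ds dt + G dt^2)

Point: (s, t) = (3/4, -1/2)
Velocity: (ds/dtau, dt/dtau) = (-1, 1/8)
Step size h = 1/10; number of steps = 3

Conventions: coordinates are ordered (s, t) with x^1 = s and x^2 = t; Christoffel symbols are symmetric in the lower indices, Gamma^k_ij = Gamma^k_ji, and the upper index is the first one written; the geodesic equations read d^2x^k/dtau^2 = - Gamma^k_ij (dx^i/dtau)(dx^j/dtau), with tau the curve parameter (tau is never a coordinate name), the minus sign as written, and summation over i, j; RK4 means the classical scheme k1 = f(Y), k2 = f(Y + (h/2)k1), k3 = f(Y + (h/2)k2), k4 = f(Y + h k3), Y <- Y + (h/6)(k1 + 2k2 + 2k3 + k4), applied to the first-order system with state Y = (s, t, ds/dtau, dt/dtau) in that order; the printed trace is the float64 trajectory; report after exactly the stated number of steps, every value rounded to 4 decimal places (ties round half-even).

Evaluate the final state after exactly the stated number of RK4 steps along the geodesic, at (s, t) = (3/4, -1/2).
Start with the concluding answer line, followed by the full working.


Answer: s = 0.4366, t = -0.4610, ds/dtau = -1.0870, dt/dtau = 0.1200

f(Y) = (ds/dtau, dt/dtau, -Gamma^s_ij Y'^i Y'^j, -Gamma^t_ij Y'^i Y'^j) with the Gammas evaluated at the stage position; h = 0.100000; intermediate values shown to 6 dp
step 0: s = 0.7500, t = -0.5000, ds/dtau = -1.0000, dt/dtau = 0.1250
step 1:
  k1: at (s, t) = (0.750000, -0.500000), (ds/dtau, dt/dtau) = (-1.000000, 0.125000); Gamma_sss = 0.000000, Gamma_sst = -1.203980, Gamma_stt = -1.258706, Gamma_tss = 0.000000, Gamma_tst = 0.547264, Gamma_ttt = 0.572139; k1 = (-1.000000, 0.125000, -0.281328, 0.127876)
  k2: at (s, t) = (0.700000, -0.493750), (ds/dtau, dt/dtau) = (-1.014066, 0.131394); Gamma_sss = 0.000000, Gamma_sst = -1.224137, Gamma_stt = -1.380499, Gamma_tss = 0.000000, Gamma_tst = 0.354986, Gamma_ttt = 0.400329; k2 = (-1.014066, 0.131394, -0.302380, 0.087687)
  k3: at (s, t) = (0.699297, -0.493430), (ds/dtau, dt/dtau) = (-1.015119, 0.129384); Gamma_sss = 0.000000, Gamma_sst = -1.223013, Gamma_stt = -1.379853, Gamma_tss = 0.000000, Gamma_tst = 0.353420, Gamma_ttt = 0.398743; k3 = (-1.015119, 0.129384, -0.298163, 0.086162)
  k4: at (s, t) = (0.648488, -0.487062), (ds/dtau, dt/dtau) = (-1.029816, 0.133616); Gamma_sss = 0.000000, Gamma_sst = -1.220861, Gamma_stt = -1.482155, Gamma_tss = 0.000000, Gamma_tst = 0.143334, Gamma_ttt = 0.174011; k4 = (-1.029816, 0.133616, -0.309520, 0.036339)
  Y <- Y + (h/6)(k1 + 2k2 + 2k3 + k4): s = 0.6485, t = -0.4870, ds/dtau = -1.0299, dt/dtau = 0.1335
step 2:
  k1: at (s, t) = (0.648530, -0.486997), (ds/dtau, dt/dtau) = (-1.029866, 0.133532); Gamma_sss = 0.000000, Gamma_sst = -1.220526, Gamma_stt = -1.481428, Gamma_tss = 0.000000, Gamma_tst = 0.143936, Gamma_ttt = 0.174704; k1 = (-1.029866, 0.133532, -0.309278, 0.036473)
  k2: at (s, t) = (0.597037, -0.480321), (ds/dtau, dt/dtau) = (-1.045329, 0.135356); Gamma_sss = 0.000000, Gamma_sst = -1.193819, Gamma_stt = -1.554899, Gamma_tss = 0.000000, Gamma_tst = -0.070985, Gamma_ttt = -0.092455; k2 = (-1.045329, 0.135356, -0.309342, -0.018394)
  k3: at (s, t) = (0.596264, -0.480229), (ds/dtau, dt/dtau) = (-1.045333, 0.132612); Gamma_sss = 0.000000, Gamma_sst = -1.193286, Gamma_stt = -1.555844, Gamma_tss = 0.000000, Gamma_tst = -0.074233, Gamma_ttt = -0.096787; k3 = (-1.045333, 0.132612, -0.303475, -0.018879)
  k4: at (s, t) = (0.543997, -0.473736), (ds/dtau, dt/dtau) = (-1.060213, 0.131644); Gamma_sss = 0.000000, Gamma_sst = -1.144953, Gamma_stt = -1.599662, Gamma_tss = 0.000000, Gamma_tst = -0.284898, Gamma_ttt = -0.398043; k4 = (-1.060213, 0.131644, -0.291881, -0.072629)
  Y <- Y + (h/6)(k1 + 2k2 + 2k3 + k4): s = 0.5440, t = -0.4736, ds/dtau = -1.0603, dt/dtau = 0.1317
step 3:
  k1: at (s, t) = (0.544007, -0.473645), (ds/dtau, dt/dtau) = (-1.060312, 0.131687); Gamma_sss = 0.000000, Gamma_sst = -1.144622, Gamma_stt = -1.598924, Gamma_tss = 0.000000, Gamma_tst = -0.284265, Gamma_ttt = -0.397090; k1 = (-1.060312, 0.131687, -0.291918, -0.072497)
  k2: at (s, t) = (0.490991, -0.467061), (ds/dtau, dt/dtau) = (-1.074908, 0.128062); Gamma_sss = 0.000000, Gamma_sst = -1.077277, Gamma_stt = -1.609687, Gamma_tss = 0.000000, Gamma_tst = -0.477215, Gamma_ttt = -0.713064; k2 = (-1.074908, 0.128062, -0.270186, -0.119688)
  k3: at (s, t) = (0.490261, -0.467242), (ds/dtau, dt/dtau) = (-1.073821, 0.125702); Gamma_sss = 0.000000, Gamma_sst = -1.077077, Gamma_stt = -1.611510, Gamma_tss = 0.000000, Gamma_tst = -0.481369, Gamma_ttt = -0.720219; k3 = (-1.073821, 0.125702, -0.265308, -0.118572)
  k4: at (s, t) = (0.436625, -0.461075), (ds/dtau, dt/dtau) = (-1.086843, 0.119830); Gamma_sss = 0.000000, Gamma_sst = -0.997103, Gamma_stt = -1.593852, Gamma_tss = 0.000000, Gamma_tst = -0.649625, Gamma_ttt = -1.038415; k4 = (-1.086843, 0.119830, -0.236831, -0.154298)
  Y <- Y + (h/6)(k1 + 2k2 + 2k3 + k4): s = 0.4366, t = -0.4610, ds/dtau = -1.0870, dt/dtau = 0.1200


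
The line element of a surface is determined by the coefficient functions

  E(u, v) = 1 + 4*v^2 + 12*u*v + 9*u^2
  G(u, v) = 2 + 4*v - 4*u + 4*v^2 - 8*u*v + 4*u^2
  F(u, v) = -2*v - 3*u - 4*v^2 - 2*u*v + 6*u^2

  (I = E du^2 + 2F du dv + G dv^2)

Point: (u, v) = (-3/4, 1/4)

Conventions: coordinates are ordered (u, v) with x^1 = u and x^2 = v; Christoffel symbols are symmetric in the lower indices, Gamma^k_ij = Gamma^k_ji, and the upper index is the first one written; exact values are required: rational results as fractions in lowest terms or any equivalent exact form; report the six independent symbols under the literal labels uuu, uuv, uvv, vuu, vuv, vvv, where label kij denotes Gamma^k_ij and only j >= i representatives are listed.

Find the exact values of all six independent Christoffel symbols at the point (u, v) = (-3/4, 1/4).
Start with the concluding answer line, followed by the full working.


Answer: Gamma_uuu = -84/209, Gamma_uuv = -56/209, Gamma_uvv = 56/209, Gamma_vuu = -144/209, Gamma_vuv = -96/209, Gamma_vvv = 96/209

E = 65/16, F = 21/4, G = 10 at the point
E_u = -21/2, E_v = -7, F_u = -25/2, F_v = -5/2, G_u = -12, G_v = 12
EG - F^2 = 209/16;  g^inv = (16/209) * [[10, -21/4], [-21/4, 65/16]]
first-kind symbols [ij,l] = (1/2)(d_i g_jl + d_j g_il - d_l g_ij): [uu,u] = E_u/2 = -21/4, [uu,v] = F_u - E_v/2 = -9, [uv,u] = E_v/2 = -7/2, [uv,v] = G_u/2 = -6, [vv,u] = F_v - G_u/2 = 7/2, [vv,v] = G_v/2 = 6
Gamma^u_ij = (G*[ij,u] - F*[ij,v])/(EG - F^2), Gamma^v_ij = (E*[ij,v] - F*[ij,u])/(EG - F^2)


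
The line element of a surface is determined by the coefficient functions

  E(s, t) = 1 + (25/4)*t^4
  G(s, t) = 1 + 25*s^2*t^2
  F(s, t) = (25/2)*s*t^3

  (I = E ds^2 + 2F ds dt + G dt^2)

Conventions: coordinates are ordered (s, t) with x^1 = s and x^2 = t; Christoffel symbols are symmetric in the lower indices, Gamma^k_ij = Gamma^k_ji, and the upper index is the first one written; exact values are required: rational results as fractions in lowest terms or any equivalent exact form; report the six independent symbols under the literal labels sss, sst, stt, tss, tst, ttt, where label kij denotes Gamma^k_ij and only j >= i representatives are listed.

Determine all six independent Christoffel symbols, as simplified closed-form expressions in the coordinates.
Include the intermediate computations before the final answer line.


E = 1 + (25/4)*t^4; F = (25/2)*s*t^3; G = 1 + 25*s^2*t^2
Gamma^k_ij = (1/2) g^{kl} (d_i g_jl + d_j g_il - d_l g_ij), with g^inv = (1/(EG-F^2)) [[G, -F], [-F, E]]
first partials: E_s = 0, E_t = 25*t^3, F_s = (25/2)*t^3, F_t = (75/2)*s*t^2, G_s = 50*s*t^2, G_t = 50*s^2*t
D = EG - F^2 = 1 + (25/4)*t^4 + 25*s^2*t^2
expanded: Gamma^s_ss = (G E_s - 2F F_s + F E_t)/(2D), Gamma^s_st = (G E_t - F G_s)/(2D), Gamma^s_tt = (2G F_t - G G_s - F G_t)/(2D), Gamma^t_ss = (2E F_s - E E_t - F E_s)/(2D), Gamma^t_st = (E G_s - F E_t)/(2D), Gamma^t_tt = (E G_t - 2F F_t + F G_s)/(2D); substitute and cancel common factors

Answer: Gamma_sss = 0, Gamma_sst = 50*t^3/(100*s^2*t^2 + 25*t^4 + 4), Gamma_stt = 50*s*t^2/(100*s^2*t^2 + 25*t^4 + 4), Gamma_tss = 0, Gamma_tst = 100*s*t^2/(100*s^2*t^2 + 25*t^4 + 4), Gamma_ttt = 100*s^2*t/(100*s^2*t^2 + 25*t^4 + 4)


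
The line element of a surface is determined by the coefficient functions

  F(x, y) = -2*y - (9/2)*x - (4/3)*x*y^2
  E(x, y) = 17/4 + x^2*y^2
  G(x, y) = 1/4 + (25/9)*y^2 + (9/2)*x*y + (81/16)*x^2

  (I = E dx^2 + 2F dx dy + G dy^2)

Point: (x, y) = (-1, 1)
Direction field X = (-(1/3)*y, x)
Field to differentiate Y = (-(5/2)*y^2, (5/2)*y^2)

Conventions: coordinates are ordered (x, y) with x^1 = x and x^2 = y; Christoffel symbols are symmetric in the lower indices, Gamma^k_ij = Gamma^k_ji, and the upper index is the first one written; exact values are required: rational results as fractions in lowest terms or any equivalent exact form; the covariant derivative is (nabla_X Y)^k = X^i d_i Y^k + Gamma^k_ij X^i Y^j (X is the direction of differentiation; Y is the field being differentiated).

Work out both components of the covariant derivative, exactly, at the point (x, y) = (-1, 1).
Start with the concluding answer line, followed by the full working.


Answer: (nabla_X Y)^x = 516905/57432, (nabla_X Y)^y = -29985/2393

E = 21/4, F = 23/6, G = 517/144 at the point
E_x = -2, E_y = 2, F_x = -35/6, F_y = 2/3, G_x = -45/8, G_y = 19/18
EG - F^2 = 2393/576;  g^inv = (576/2393) * [[517/144, -23/6], [-23/6, 21/4]]
first-kind symbols [ij,l] = (1/2)(d_i g_jl + d_j g_il - d_l g_ij): [xx,x] = E_x/2 = -1, [xx,y] = F_x - E_y/2 = -41/6, [xy,x] = E_y/2 = 1, [xy,y] = G_x/2 = -45/16, [yy,x] = F_y - G_x/2 = 167/48, [yy,y] = G_y/2 = 19/36
Gamma^x_ij = (G*[ij,x] - F*[ij,y])/(EG - F^2), Gamma^y_ij = (E*[ij,y] - F*[ij,x])/(EG - F^2)
Gamma_xxx = 13020/2393, Gamma_xxy = 8278/2393, Gamma_xyy = 72355/28716, Gamma_yxx = -18456/2393, Gamma_yxy = -10713/2393, Gamma_yyy = -6086/2393
X = (-1/3, -1), Y = (-5/2, 5/2) at the point


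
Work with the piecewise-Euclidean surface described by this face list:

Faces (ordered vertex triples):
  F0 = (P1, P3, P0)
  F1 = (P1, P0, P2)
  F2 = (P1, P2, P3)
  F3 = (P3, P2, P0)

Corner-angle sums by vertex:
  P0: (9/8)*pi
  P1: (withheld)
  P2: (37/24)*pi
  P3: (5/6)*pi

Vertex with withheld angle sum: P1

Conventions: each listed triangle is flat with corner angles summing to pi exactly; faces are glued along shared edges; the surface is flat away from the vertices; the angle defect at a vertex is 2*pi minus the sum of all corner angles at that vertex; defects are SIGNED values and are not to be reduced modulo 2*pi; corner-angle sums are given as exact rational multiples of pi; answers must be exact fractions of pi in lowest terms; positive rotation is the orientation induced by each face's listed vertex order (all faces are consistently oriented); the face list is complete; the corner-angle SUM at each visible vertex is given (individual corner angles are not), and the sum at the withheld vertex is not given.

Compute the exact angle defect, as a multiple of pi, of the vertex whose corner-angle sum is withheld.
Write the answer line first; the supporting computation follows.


Answer: defect(P1) = (3/2)*pi

V = 4, E = 6, F = 4; chi = V - E + F = 2
Gauss-Bonnet: total defect = 2*pi*chi = 4*pi; visible defects sum to (5/2)*pi


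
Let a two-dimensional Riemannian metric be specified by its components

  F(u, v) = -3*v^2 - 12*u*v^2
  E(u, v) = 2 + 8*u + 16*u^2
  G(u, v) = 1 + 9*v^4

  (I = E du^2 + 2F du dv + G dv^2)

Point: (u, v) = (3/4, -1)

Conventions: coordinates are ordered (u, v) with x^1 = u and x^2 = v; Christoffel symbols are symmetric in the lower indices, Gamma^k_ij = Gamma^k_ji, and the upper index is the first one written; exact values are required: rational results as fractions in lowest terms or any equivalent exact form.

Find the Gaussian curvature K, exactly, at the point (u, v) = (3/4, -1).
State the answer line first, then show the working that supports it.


Answer: K = 6/169

E = 17, F = -12, G = 10, EG - F^2 = 26 at the point
E_u = 32, E_v = 0, F_u = -12, F_v = 24, G_u = 0, G_v = -36
E_vv = 0, F_uv = 24, G_uu = 0
Using the Brioschi determinant formula for K from the metric derivatives:
M1 = [[-E_vv/2 + F_uv - G_uu/2, E_u/2, F_u - E_v/2], [F_v - G_u/2, E, F], [G_v/2, F, G]] = [[24, 16, -12], [24, 17, -12], [-18, -12, 10]]; det M1 = 24
M2 = [[0, E_v/2, G_u/2], [E_v/2, E, F], [G_u/2, F, G]] = [[0, 0, 0], [0, 17, -12], [0, -12, 10]]; det M2 = 0
det M1 - det M2 = 24; K = 24 / (26)^2 = 6/169


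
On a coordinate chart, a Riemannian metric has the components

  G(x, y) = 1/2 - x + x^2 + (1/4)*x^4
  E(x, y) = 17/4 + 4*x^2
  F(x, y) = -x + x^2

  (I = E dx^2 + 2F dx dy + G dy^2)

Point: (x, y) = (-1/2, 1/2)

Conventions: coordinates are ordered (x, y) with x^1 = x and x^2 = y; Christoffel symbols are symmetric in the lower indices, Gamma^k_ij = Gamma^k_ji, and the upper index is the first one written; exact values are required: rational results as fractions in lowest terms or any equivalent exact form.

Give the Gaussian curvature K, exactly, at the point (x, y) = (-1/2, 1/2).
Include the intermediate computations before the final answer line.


E = 21/4, F = 3/4, G = 81/64, EG - F^2 = 1557/256 at the point
E_x = -4, E_y = 0, F_x = -2, F_y = 0, G_x = -17/8, G_y = 0
E_yy = 0, F_xy = 0, G_xx = 11/4
Brioschi: K = (det M1 - det M2) / (EG - F^2)^2 with the standard first/second-derivative matrices M1, M2.
M1 = [[-E_yy/2 + F_xy - G_xx/2, E_x/2, F_x - E_y/2], [F_y - G_x/2, E, F], [G_y/2, F, G]] = [[-11/8, -2, -2], [17/16, 21/4, 3/4], [0, 3/4, 81/64]]; det M1 = -14883/2048
M2 = [[0, E_y/2, G_x/2], [E_y/2, E, F], [G_x/2, F, G]] = [[0, 0, -17/16], [0, 21/4, 3/4], [-17/16, 3/4, 81/64]]; det M2 = -6069/1024
det M1 - det M2 = -2745/2048; K = -2745/2048 / (1557/256)^2 = -9760/269361

Answer: K = -9760/269361


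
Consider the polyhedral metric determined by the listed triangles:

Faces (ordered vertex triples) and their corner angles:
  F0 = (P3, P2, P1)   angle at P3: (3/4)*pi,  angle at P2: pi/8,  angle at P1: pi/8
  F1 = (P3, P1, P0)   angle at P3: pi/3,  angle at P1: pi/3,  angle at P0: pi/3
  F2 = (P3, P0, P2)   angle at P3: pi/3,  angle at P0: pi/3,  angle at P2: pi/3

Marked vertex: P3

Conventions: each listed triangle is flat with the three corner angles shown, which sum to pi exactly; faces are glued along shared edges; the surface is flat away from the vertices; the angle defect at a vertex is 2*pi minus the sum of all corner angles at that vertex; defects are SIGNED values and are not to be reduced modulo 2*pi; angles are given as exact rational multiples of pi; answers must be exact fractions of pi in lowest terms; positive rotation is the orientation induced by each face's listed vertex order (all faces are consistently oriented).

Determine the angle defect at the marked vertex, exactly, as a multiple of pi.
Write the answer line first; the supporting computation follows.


Answer: defect(P3) = (7/12)*pi

Sum of corner angles at P3: (17/12)*pi
defect = 2*pi - (17/12)*pi


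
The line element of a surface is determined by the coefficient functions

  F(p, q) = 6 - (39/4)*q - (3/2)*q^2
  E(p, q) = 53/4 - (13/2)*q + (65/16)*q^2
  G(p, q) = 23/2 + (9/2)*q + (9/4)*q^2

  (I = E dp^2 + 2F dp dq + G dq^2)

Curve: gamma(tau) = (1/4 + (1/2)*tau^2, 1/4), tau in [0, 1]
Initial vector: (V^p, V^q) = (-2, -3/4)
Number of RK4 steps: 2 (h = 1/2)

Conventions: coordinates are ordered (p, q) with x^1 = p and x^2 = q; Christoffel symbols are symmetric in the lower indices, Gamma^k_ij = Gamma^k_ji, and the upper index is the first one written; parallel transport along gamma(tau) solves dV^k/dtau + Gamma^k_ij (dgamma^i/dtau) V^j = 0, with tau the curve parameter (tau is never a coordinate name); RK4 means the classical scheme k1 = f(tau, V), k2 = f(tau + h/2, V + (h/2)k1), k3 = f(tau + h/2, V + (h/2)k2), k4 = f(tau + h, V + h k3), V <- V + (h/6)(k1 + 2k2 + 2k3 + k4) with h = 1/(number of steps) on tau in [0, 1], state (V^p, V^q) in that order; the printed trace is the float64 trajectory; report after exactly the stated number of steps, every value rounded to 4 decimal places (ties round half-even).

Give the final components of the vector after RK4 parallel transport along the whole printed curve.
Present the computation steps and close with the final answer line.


gamma'(tau) = (tau, 0); f(tau, V)^k = -Gamma^k_ij(gamma(tau)) gamma'^i(tau) V^j; h = 1/2; intermediate values shown to 6 dp
curve data and Christoffel symbols at the stage parameters:
  tau = 0.000000: gamma = (0.250000, 0.250000), gamma' = (0.000000, 0.000000); Gamma_ppp = -0.055516, Gamma_ppq = -0.204307, Gamma_pqq = -1.029980, Gamma_qpp = 0.190116, Gamma_qpq = 0.055516, Gamma_qqq = 0.500190
  tau = 0.250000: gamma = (0.281250, 0.250000), gamma' = (0.250000, 0.000000); Gamma_ppp = -0.055516, Gamma_ppq = -0.204307, Gamma_pqq = -1.029980, Gamma_qpp = 0.190116, Gamma_qpq = 0.055516, Gamma_qqq = 0.500190
  tau = 0.500000: gamma = (0.375000, 0.250000), gamma' = (0.500000, 0.000000); Gamma_ppp = -0.055516, Gamma_ppq = -0.204307, Gamma_pqq = -1.029980, Gamma_qpp = 0.190116, Gamma_qpq = 0.055516, Gamma_qqq = 0.500190
  tau = 0.750000: gamma = (0.531250, 0.250000), gamma' = (0.750000, 0.000000); Gamma_ppp = -0.055516, Gamma_ppq = -0.204307, Gamma_pqq = -1.029980, Gamma_qpp = 0.190116, Gamma_qpq = 0.055516, Gamma_qqq = 0.500190
  tau = 1.000000: gamma = (0.750000, 0.250000), gamma' = (1.000000, 0.000000); Gamma_ppp = -0.055516, Gamma_ppq = -0.204307, Gamma_pqq = -1.029980, Gamma_qpp = 0.190116, Gamma_qpq = 0.055516, Gamma_qqq = 0.500190
step 0: V^p = -2.0000, V^q = -0.7500
step 1: k1 = (0.000000, 0.000000), k2 = (-0.066065, 0.105467), k3 = (-0.064948, 0.105886), k4 = (-0.127624, 0.212551); V <- V + (h/6)(k1 + 2k2 + 2k3 + k4): V^p = -2.0325, V^q = -0.6971
step 2: k1 = (-0.127624, 0.212551), k2 = (-0.184622, 0.321164), k3 = (-0.181055, 0.322065), k4 = (-0.227374, 0.433373); V <- V + (h/6)(k1 + 2k2 + 2k3 + k4): V^p = -2.1230, V^q = -0.5360

Answer: V^p = -2.1230, V^q = -0.5360
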